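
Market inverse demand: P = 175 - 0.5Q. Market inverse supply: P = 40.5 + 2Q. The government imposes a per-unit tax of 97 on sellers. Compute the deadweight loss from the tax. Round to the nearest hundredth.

Pre-tax equilibrium: 175 - 0.5Q = 40.5 + 2Q gives Q* = 53.8, P* = 148.1.
A tax on sellers shifts supply up by 97: 175 - 0.5Q = 40.5 + 2Q + 97, so Q_t = 15. Buyers pay P_b = 167.5; sellers receive P_s = P_b - 97 = 70.5.
Deadweight loss is the triangle between the curves from Q_t to Q*: (1/2)(53.8 - 15)(97) = 1881.8.

1881.80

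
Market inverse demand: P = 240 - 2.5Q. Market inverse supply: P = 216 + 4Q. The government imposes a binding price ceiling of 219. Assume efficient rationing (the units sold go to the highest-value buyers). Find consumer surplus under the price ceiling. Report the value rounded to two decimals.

15.05

Without the control, 240 - 2.5Q = 216 + 4Q so Q* = 3.6923 and P* = 230.7692.
At the ceiling price 219, quantity supplied is (219 - 216)/4 = 0.75; supply is the short side, so Q = 0.75 trades at P = 219.
The demand price at Q = 0.75 is 238.125. CS is the trapezoid between demand and 219 over [0, 0.75]: (1/2)[(240 - 219) + (238.125 - 219)](0.75) = 15.0469.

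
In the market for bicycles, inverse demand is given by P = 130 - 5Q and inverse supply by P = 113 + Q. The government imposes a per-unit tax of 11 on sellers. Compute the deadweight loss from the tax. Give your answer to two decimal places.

Pre-tax equilibrium: 130 - 5Q = 113 + Q gives Q* = 2.8333, P* = 115.8333.
With the tax, sellers need 11 more per unit: 130 - 5Q = 113 + Q + 11, so Q_t = 1. Buyers pay P_b = 125; sellers receive P_s = P_b - 11 = 114.
The welfare triangle lost has base Q* - Q_t = 1.8333 and height t = 11, so DWL = (1/2)(1.8333)(11) = 10.0833.

10.08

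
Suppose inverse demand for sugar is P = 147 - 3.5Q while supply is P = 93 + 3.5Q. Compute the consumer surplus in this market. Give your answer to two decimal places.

104.14

Set 147 - 3.5Q = 93 + 3.5Q, which gives 54 = 7Q, so Q* = 7.7143 and P* = 147 - 3.5(7.7143) = 120.
CS is the area between the demand curve and P* from 0 to Q*: (1/2)(7.7143)(27) = 104.1429.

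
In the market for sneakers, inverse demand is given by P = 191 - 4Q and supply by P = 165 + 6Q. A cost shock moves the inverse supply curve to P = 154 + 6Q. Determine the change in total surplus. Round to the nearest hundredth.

Initial equilibrium: Q_0 = 2.6, P_0 = 180.6; CS_0 = (1/2)(2.6)(10.4) = 13.52, PS_0 = (1/2)(2.6)(15.6) = 20.28.
New equilibrium: 191 - 4Q = 154 + 6Q gives Q_1 = 3.7, P_1 = 176.2; CS_1 = 27.38, PS_1 = 41.07.
Change in total surplus = (27.38 + 41.07) - (13.52 + 20.28) = 34.65.

34.65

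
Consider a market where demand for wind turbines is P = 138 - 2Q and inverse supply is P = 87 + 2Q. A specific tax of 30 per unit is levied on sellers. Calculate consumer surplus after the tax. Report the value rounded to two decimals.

27.56

Pre-tax equilibrium: 138 - 2Q = 87 + 2Q gives Q* = 12.75, P* = 112.5.
A tax on sellers shifts supply up by 30: 138 - 2Q = 87 + 2Q + 30, so Q_t = 5.25. Buyers pay P_b = 127.5; sellers receive P_s = P_b - 30 = 97.5.
CS = (1/2)(Q_t)(138 - P_b) = (1/2)(5.25)(10.5) = 27.5625.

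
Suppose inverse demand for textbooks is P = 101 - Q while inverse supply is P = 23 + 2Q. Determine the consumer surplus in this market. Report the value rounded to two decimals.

Set 101 - Q = 23 + 2Q, which gives 78 = 3Q, so Q* = 26 and P* = 101 - (26) = 75.
Consumer surplus is the triangle under demand above P*: (1/2)(26)(101 - 75) = (1/2)(26)(26) = 338.

338.00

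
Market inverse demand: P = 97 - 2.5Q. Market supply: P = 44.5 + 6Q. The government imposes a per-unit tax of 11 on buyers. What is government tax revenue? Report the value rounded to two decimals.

Pre-tax equilibrium: 97 - 2.5Q = 44.5 + 6Q gives Q* = 6.1765, P* = 81.5588.
A tax on buyers shifts demand down by 11: (97 - 11) - 2.5Q = 44.5 + 6Q, so Q_t = 4.8824. Buyers pay P_b = 84.7941; sellers receive P_s = P_b - 11 = 73.7941.
Revenue is the tax times quantity traded: 11 x 4.8824 = 53.7059.

53.71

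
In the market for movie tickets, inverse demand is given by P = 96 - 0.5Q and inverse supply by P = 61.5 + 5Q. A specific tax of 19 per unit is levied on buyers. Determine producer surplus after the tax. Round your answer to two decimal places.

19.86

Without the tax, 96 - 0.5Q = 61.5 + 5Q so Q* = 6.2727 and P* = 92.8636.
A tax on buyers shifts demand down by 19: (96 - 19) - 0.5Q = 61.5 + 5Q, so Q_t = 2.8182. Buyers pay P_b = 94.5909; sellers receive P_s = P_b - 19 = 75.5909.
PS = (1/2)(Q_t)(P_s - 61.5) = (1/2)(2.8182)(14.0909) = 19.8554.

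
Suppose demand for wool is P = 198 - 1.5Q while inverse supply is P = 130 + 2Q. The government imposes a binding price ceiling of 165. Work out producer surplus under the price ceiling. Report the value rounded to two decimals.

306.25

Free-market equilibrium: 198 - 1.5Q = 130 + 2Q gives Q* = 19.4286, P* = 168.8571.
At P = 165, sellers supply (165 - 130)/2 = 17.5 while buyers want more, so the quantity traded is 17.5 at price 165.
PS is the triangle above supply below 165: (1/2)(17.5)(165 - 130) = 306.25.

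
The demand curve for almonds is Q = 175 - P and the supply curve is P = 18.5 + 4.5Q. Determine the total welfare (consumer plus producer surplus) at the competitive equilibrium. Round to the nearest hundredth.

2226.57

Rewriting demand in inverse form: P = 175 - Q.
Equilibrium: 175 - Q = 18.5 + 4.5Q, so Q* = 28.4545 and P* = 146.5455.
CS = (1/2)(28.4545)(28.4545) = 404.8306 and PS = (1/2)(28.4545)(128.0455) = 1821.7376, so total surplus = 2226.5682.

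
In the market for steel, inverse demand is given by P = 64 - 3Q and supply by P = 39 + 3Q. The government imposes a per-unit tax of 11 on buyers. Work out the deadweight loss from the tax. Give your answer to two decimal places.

Without the tax, 64 - 3Q = 39 + 3Q so Q* = 4.1667 and P* = 51.5.
With the tax, buyers' net willingness to pay falls by 11: (64 - 11) - 3Q = 39 + 3Q, so Q_t = 2.3333. Buyers pay P_b = 57; sellers receive P_s = P_b - 11 = 46.
The welfare triangle lost has base Q* - Q_t = 1.8333 and height t = 11, so DWL = (1/2)(1.8333)(11) = 10.0833.

10.08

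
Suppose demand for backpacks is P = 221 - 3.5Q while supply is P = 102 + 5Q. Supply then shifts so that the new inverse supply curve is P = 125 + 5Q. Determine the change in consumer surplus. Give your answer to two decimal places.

Initial equilibrium: Q_0 = 14, P_0 = 172; CS_0 = (1/2)(14)(49) = 343, PS_0 = (1/2)(14)(70) = 490.
New equilibrium: 221 - 3.5Q = 125 + 5Q gives Q_1 = 11.2941, P_1 = 181.4706; CS_1 = 223.2249, PS_1 = 318.8927.
Change in consumer surplus = 223.2249 - 343 = -119.7751.

-119.78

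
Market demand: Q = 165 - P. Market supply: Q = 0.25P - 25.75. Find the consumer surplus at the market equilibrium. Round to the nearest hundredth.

Rewriting demand in inverse form: P = 165 - Q.
Rewriting supply in inverse form: P = 103 + 4Q.
Equilibrium: 165 - Q = 103 + 4Q, so Q* = 12.4 and P* = 152.6.
CS is the area between the demand curve and P* from 0 to Q*: (1/2)(12.4)(12.4) = 76.88.

76.88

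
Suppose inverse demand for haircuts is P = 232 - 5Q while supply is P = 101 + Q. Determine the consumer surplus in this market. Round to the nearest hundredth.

Equilibrium: 232 - 5Q = 101 + Q, so Q* = 21.8333 and P* = 122.8333.
CS is the area between the demand curve and P* from 0 to Q*: (1/2)(21.8333)(109.1667) = 1191.7361.

1191.74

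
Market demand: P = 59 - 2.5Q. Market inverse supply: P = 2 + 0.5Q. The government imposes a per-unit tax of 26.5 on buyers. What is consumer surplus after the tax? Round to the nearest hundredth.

Without the tax, 59 - 2.5Q = 2 + 0.5Q so Q* = 19 and P* = 11.5.
With the tax, buyers' net willingness to pay falls by 26.5: (59 - 26.5) - 2.5Q = 2 + 0.5Q, so Q_t = 10.1667. Buyers pay P_b = 33.5833; sellers receive P_s = P_b - 26.5 = 7.0833.
CS = (1/2)(Q_t)(59 - P_b) = (1/2)(10.1667)(25.4167) = 129.2014.

129.20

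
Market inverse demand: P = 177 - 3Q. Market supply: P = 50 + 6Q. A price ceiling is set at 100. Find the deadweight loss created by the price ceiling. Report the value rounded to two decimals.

150.22

Without the control, 177 - 3Q = 50 + 6Q so Q* = 14.1111 and P* = 134.6667.
At the ceiling price 100, quantity supplied is (100 - 50)/6 = 8.3333; supply is the short side, so Q = 8.3333 trades at P = 100.
At Q = 8.3333 the demand price is 152 and the supply price is 100. Deadweight loss is the triangle between the curves from 8.3333 to 14.1111: (1/2)(152 - 100)(14.1111 - 8.3333) = 150.2222.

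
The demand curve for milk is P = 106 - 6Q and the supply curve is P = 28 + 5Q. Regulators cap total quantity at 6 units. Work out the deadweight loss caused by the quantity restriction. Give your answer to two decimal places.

Unrestricted equilibrium: Q* = (106 - 28)/(6 + 5) = 7.0909.
At Q = 6 the demand price is 106 - 6(6) = 70 and the supply price is 28 + 5(6) = 58.
DWL = (1/2)(gap between curves at 6) x (Q* - 6) = (1/2)(12)(1.0909) = 6.5455.

6.55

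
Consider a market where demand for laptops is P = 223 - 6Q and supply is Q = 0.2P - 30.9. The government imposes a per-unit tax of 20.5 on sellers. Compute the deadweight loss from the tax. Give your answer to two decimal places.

19.10

Rewriting supply in inverse form: P = 154.5 + 5Q.
Pre-tax equilibrium: 223 - 6Q = 154.5 + 5Q gives Q* = 6.2273, P* = 185.6364.
A tax on sellers shifts supply up by 20.5: 223 - 6Q = 154.5 + 5Q + 20.5, so Q_t = 4.3636. Buyers pay P_b = 196.8182; sellers receive P_s = P_b - 20.5 = 176.3182.
The welfare triangle lost has base Q* - Q_t = 1.8636 and height t = 20.5, so DWL = (1/2)(1.8636)(20.5) = 19.1023.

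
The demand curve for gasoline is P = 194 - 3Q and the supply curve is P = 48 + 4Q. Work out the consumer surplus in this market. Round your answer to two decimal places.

652.53

Setting demand equal to supply, 146 = 7Q, so Q* = 20.8571 and P* = 131.4286.
CS is the area between the demand curve and P* from 0 to Q*: (1/2)(20.8571)(62.5714) = 652.5306.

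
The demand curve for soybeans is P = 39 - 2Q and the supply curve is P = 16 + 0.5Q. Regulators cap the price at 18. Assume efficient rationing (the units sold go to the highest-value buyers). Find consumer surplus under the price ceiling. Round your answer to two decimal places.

Free-market equilibrium: 39 - 2Q = 16 + 0.5Q gives Q* = 9.2, P* = 20.6.
At P = 18, sellers supply (18 - 16)/0.5 = 4 while buyers want more, so the quantity traded is 4 at price 18.
The demand price at Q = 4 is 31. CS is the trapezoid between demand and 18 over [0, 4]: (1/2)[(39 - 18) + (31 - 18)](4) = 68.

68.00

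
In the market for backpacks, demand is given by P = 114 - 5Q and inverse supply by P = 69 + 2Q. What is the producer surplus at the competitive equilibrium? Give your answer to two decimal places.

Setting demand equal to supply, 45 = 7Q, so Q* = 6.4286 and P* = 81.8571.
Producer surplus is the triangle above supply below P*: (1/2)(6.4286)(81.8571 - 69) = (1/2)(6.4286)(12.8571) = 41.3265.

41.33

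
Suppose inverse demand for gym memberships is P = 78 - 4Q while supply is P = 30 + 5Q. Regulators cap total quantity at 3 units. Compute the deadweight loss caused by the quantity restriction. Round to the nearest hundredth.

Without the quota, 78 - 4Q = 30 + 5Q gives Q* = 5.3333.
At Q = 3 the demand price is 78 - 4(3) = 66 and the supply price is 30 + 5(3) = 45.
Deadweight loss is the triangle between the curves from 3 to 5.3333: (1/2)(66 - 45)(5.3333 - 3) = 24.5.

24.50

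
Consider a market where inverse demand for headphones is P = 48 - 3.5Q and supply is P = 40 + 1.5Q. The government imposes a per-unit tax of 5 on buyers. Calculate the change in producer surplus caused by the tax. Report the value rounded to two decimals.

Without the tax, 48 - 3.5Q = 40 + 1.5Q so Q* = 1.6 and P* = 42.4.
With the tax, buyers' net willingness to pay falls by 5: (48 - 5) - 3.5Q = 40 + 1.5Q, so Q_t = 0.6. Buyers pay P_b = 45.9; sellers receive P_s = P_b - 5 = 40.9.
PS falls from (1/2)(1.6)(2.4) = 1.92 to (1/2)(0.6)(0.9) = 0.27, a change of -1.65.

-1.65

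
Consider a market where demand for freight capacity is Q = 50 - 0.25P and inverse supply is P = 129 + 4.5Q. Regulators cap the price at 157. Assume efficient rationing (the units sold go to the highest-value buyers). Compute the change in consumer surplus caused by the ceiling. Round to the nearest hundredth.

Rewriting demand in inverse form: P = 200 - 4Q.
Free-market equilibrium: 200 - 4Q = 129 + 4.5Q gives Q* = 8.3529, P* = 166.5882.
At the ceiling price 157, quantity supplied is (157 - 129)/4.5 = 6.2222; supply is the short side, so Q = 6.2222 trades at P = 157.
CS goes from (1/2)(8.3529)(33.4118) = 139.5433 to 190.1235 (computed as (200 - 157)(6.2222) - (1/2)(4)(6.2222)^2), a change of 50.5802.

50.58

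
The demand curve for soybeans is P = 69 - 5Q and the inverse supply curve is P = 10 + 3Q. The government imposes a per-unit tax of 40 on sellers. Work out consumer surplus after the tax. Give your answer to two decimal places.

14.10

Pre-tax equilibrium: 69 - 5Q = 10 + 3Q gives Q* = 7.375, P* = 32.125.
A tax on sellers shifts supply up by 40: 69 - 5Q = 10 + 3Q + 40, so Q_t = 2.375. Buyers pay P_b = 57.125; sellers receive P_s = P_b - 40 = 17.125.
Consumer surplus is the triangle under demand above P_b: (1/2)(2.375)(69 - 57.125) = 14.1016.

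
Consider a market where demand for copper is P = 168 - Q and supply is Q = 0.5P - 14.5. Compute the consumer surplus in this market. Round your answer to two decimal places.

1073.39

Rewriting supply in inverse form: P = 29 + 2Q.
Set 168 - Q = 29 + 2Q, which gives 139 = 3Q, so Q* = 46.3333 and P* = 168 - (46.3333) = 121.6667.
CS is the area between the demand curve and P* from 0 to Q*: (1/2)(46.3333)(46.3333) = 1073.3889.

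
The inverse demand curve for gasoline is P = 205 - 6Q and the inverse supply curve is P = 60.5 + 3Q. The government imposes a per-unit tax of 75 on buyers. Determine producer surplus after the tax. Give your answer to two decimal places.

Without the tax, 205 - 6Q = 60.5 + 3Q so Q* = 16.0556 and P* = 108.6667.
With the tax, buyers' net willingness to pay falls by 75: (205 - 75) - 6Q = 60.5 + 3Q, so Q_t = 7.7222. Buyers pay P_b = 158.6667; sellers receive P_s = P_b - 75 = 83.6667.
PS = (1/2)(Q_t)(P_s - 60.5) = (1/2)(7.7222)(23.1667) = 89.4491.

89.45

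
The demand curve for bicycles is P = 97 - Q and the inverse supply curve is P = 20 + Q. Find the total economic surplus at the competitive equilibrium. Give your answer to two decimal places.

1482.25

Setting demand equal to supply, 77 = 2Q, so Q* = 38.5 and P* = 58.5.
Total surplus is the full triangle between the curves from 0 to Q*: (1/2)(38.5)(97 - 20) = 1482.25.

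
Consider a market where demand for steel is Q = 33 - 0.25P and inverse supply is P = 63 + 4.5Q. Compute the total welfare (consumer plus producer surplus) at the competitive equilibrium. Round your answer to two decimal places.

Rewriting demand in inverse form: P = 132 - 4Q.
Equilibrium: 132 - 4Q = 63 + 4.5Q, so Q* = 8.1176 and P* = 99.5294.
CS = (1/2)(8.1176)(32.4706) = 131.7924 and PS = (1/2)(8.1176)(36.5294) = 148.2664, so total surplus = 280.0588.

280.06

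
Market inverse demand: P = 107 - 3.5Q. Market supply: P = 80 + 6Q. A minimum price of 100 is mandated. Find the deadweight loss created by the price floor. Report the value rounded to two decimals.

Without the control, 107 - 3.5Q = 80 + 6Q so Q* = 2.8421 and P* = 97.0526.
At the floor price 100, quantity demanded is (107 - 100)/3.5 = 2; demand is the short side, so Q = 2 trades at P = 100.
At Q = 2 the demand price is 100 and the supply price is 92. Deadweight loss is the triangle between the curves from 2 to 2.8421: (1/2)(100 - 92)(2.8421 - 2) = 3.3684.

3.37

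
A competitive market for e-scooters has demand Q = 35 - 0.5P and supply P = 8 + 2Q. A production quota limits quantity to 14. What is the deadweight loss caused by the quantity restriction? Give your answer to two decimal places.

4.50

Rewriting demand in inverse form: P = 70 - 2Q.
Unrestricted equilibrium: Q* = (70 - 8)/(2 + 2) = 15.5.
At Q = 14 the demand price is 70 - 2(14) = 42 and the supply price is 8 + 2(14) = 36.
DWL = (1/2)(gap between curves at 14) x (Q* - 14) = (1/2)(6)(1.5) = 4.5.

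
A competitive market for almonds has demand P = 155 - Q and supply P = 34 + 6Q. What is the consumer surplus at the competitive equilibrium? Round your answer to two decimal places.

Set 155 - Q = 34 + 6Q, which gives 121 = 7Q, so Q* = 17.2857 and P* = 155 - (17.2857) = 137.7143.
Consumer surplus is the triangle under demand above P*: (1/2)(17.2857)(155 - 137.7143) = (1/2)(17.2857)(17.2857) = 149.398.

149.40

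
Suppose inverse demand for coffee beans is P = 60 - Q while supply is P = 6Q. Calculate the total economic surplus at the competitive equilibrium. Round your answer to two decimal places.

257.14

Set 60 - Q = 6Q, which gives 60 = 7Q, so Q* = 8.5714 and P* = 60 - (8.5714) = 51.4286.
Total surplus is the full triangle between the curves from 0 to Q*: (1/2)(8.5714)(60 - 0) = 257.1429.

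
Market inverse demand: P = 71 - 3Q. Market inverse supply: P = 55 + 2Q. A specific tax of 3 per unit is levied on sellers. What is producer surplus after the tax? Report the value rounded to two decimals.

6.76

Without the tax, 71 - 3Q = 55 + 2Q so Q* = 3.2 and P* = 61.4.
A tax on sellers shifts supply up by 3: 71 - 3Q = 55 + 2Q + 3, so Q_t = 2.6. Buyers pay P_b = 63.2; sellers receive P_s = P_b - 3 = 60.2.
PS = (1/2)(Q_t)(P_s - 55) = (1/2)(2.6)(5.2) = 6.76.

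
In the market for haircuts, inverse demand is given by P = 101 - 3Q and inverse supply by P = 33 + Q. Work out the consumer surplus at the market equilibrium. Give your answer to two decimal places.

Equilibrium: 101 - 3Q = 33 + Q, so Q* = 17 and P* = 50.
The demand choke price is 101, so CS = (1/2)(Q*)(101 - P*) = (1/2)(17)(51) = 433.5.

433.50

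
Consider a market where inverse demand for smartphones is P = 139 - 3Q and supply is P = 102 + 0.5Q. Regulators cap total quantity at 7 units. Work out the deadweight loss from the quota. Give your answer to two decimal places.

Without the quota, 139 - 3Q = 102 + 0.5Q gives Q* = 10.5714.
At Q = 7 the demand price is 139 - 3(7) = 118 and the supply price is 102 + 0.5(7) = 105.5.
DWL = (1/2)(gap between curves at 7) x (Q* - 7) = (1/2)(12.5)(3.5714) = 22.3214.

22.32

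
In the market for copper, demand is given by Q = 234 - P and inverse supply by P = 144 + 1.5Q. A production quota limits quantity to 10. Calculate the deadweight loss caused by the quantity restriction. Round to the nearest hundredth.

845.00

Rewriting demand in inverse form: P = 234 - Q.
Unrestricted equilibrium: Q* = (234 - 144)/(1 + 1.5) = 36.
At Q = 10 the demand price is 234 - (10) = 224 and the supply price is 144 + 1.5(10) = 159.
Deadweight loss is the triangle between the curves from 10 to 36: (1/2)(224 - 159)(36 - 10) = 845.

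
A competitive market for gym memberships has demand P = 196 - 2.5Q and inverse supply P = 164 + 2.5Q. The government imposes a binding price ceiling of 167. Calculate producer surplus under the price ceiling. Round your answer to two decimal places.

Without the control, 196 - 2.5Q = 164 + 2.5Q so Q* = 6.4 and P* = 180.
At the ceiling price 167, quantity supplied is (167 - 164)/2.5 = 1.2; supply is the short side, so Q = 1.2 trades at P = 167.
PS is the triangle above supply below 167: (1/2)(1.2)(167 - 164) = 1.8.

1.80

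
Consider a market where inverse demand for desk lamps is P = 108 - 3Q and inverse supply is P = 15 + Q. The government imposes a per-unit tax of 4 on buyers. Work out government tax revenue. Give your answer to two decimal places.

89.00

Without the tax, 108 - 3Q = 15 + Q so Q* = 23.25 and P* = 38.25.
A tax on buyers shifts demand down by 4: (108 - 4) - 3Q = 15 + Q, so Q_t = 22.25. Buyers pay P_b = 41.25; sellers receive P_s = P_b - 4 = 37.25.
Tax revenue = t x Q_t = 4 x 22.25 = 89.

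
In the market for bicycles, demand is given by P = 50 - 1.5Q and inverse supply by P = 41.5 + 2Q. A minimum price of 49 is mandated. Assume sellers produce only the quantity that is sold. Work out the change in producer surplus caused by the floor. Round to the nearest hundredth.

-1.34

Free-market equilibrium: 50 - 1.5Q = 41.5 + 2Q gives Q* = 2.4286, P* = 46.3571.
At the floor price 49, quantity demanded is (50 - 49)/1.5 = 0.6667; demand is the short side, so Q = 0.6667 trades at P = 49.
PS goes from (1/2)(2.4286)(4.8571) = 5.898 to 4.5556 (computed as (49 - 41.5)(0.6667) - (1/2)(2)(0.6667)^2), a change of -1.3424.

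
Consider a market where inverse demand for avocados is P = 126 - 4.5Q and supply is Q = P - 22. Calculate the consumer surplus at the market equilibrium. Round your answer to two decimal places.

Rewriting supply in inverse form: P = 22 + Q.
Set 126 - 4.5Q = 22 + Q, which gives 104 = 5.5Q, so Q* = 18.9091 and P* = 126 - 4.5(18.9091) = 40.9091.
Consumer surplus is the triangle under demand above P*: (1/2)(18.9091)(126 - 40.9091) = (1/2)(18.9091)(85.0909) = 804.4959.

804.50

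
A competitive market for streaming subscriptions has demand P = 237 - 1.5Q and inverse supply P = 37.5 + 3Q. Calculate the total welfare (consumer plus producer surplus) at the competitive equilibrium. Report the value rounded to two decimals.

4422.25

Setting demand equal to supply, 199.5 = 4.5Q, so Q* = 44.3333 and P* = 170.5.
Total surplus is the full triangle between the curves from 0 to Q*: (1/2)(44.3333)(237 - 37.5) = 4422.25.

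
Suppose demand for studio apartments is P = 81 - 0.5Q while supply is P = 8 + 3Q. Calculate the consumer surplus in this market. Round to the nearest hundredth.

Setting demand equal to supply, 73 = 3.5Q, so Q* = 20.8571 and P* = 70.5714.
Consumer surplus is the triangle under demand above P*: (1/2)(20.8571)(81 - 70.5714) = (1/2)(20.8571)(10.4286) = 108.7551.

108.76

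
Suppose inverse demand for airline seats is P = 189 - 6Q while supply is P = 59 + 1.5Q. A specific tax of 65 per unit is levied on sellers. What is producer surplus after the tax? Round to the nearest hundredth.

56.33

Without the tax, 189 - 6Q = 59 + 1.5Q so Q* = 17.3333 and P* = 85.
With the tax, sellers need 65 more per unit: 189 - 6Q = 59 + 1.5Q + 65, so Q_t = 8.6667. Buyers pay P_b = 137; sellers receive P_s = P_b - 65 = 72.
Producer surplus is the triangle above supply below P_s: (1/2)(8.6667)(72 - 59) = 56.3333.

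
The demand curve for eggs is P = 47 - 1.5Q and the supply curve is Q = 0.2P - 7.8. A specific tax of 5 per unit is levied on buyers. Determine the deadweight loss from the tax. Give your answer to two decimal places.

Rewriting supply in inverse form: P = 39 + 5Q.
Pre-tax equilibrium: 47 - 1.5Q = 39 + 5Q gives Q* = 1.2308, P* = 45.1538.
With the tax, buyers' net willingness to pay falls by 5: (47 - 5) - 1.5Q = 39 + 5Q, so Q_t = 0.4615. Buyers pay P_b = 46.3077; sellers receive P_s = P_b - 5 = 41.3077.
The welfare triangle lost has base Q* - Q_t = 0.7692 and height t = 5, so DWL = (1/2)(0.7692)(5) = 1.9231.

1.92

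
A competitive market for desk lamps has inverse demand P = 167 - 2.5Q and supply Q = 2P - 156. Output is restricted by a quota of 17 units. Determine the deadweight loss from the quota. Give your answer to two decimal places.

Rewriting supply in inverse form: P = 78 + 0.5Q.
Unrestricted equilibrium: Q* = (167 - 78)/(2.5 + 0.5) = 29.6667.
At Q = 17 the demand price is 167 - 2.5(17) = 124.5 and the supply price is 78 + 0.5(17) = 86.5.
Deadweight loss is the triangle between the curves from 17 to 29.6667: (1/2)(124.5 - 86.5)(29.6667 - 17) = 240.6667.

240.67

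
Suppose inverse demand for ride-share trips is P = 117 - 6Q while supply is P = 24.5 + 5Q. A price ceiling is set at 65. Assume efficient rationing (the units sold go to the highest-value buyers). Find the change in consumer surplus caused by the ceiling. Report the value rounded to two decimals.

Without the control, 117 - 6Q = 24.5 + 5Q so Q* = 8.4091 and P* = 66.5455.
At the ceiling price 65, quantity supplied is (65 - 24.5)/5 = 8.1; supply is the short side, so Q = 8.1 trades at P = 65.
CS goes from (1/2)(8.4091)(50.4545) = 212.1384 to 224.37 (computed as (117 - 65)(8.1) - (1/2)(6)(8.1)^2), a change of 12.2316.

12.23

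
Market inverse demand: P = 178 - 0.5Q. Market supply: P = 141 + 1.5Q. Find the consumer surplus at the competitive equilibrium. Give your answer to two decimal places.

Set 178 - 0.5Q = 141 + 1.5Q, which gives 37 = 2Q, so Q* = 18.5 and P* = 178 - 0.5(18.5) = 168.75.
The demand choke price is 178, so CS = (1/2)(Q*)(178 - P*) = (1/2)(18.5)(9.25) = 85.5625.

85.56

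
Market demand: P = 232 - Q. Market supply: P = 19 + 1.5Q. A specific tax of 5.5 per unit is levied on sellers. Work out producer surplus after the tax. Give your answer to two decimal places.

5166.75

Without the tax, 232 - Q = 19 + 1.5Q so Q* = 85.2 and P* = 146.8.
A tax on sellers shifts supply up by 5.5: 232 - Q = 19 + 1.5Q + 5.5, so Q_t = 83. Buyers pay P_b = 149; sellers receive P_s = P_b - 5.5 = 143.5.
Producer surplus is the triangle above supply below P_s: (1/2)(83)(143.5 - 19) = 5166.75.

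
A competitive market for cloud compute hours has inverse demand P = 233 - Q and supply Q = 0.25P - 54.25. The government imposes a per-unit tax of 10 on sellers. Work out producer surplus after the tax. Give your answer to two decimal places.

Rewriting supply in inverse form: P = 217 + 4Q.
Pre-tax equilibrium: 233 - Q = 217 + 4Q gives Q* = 3.2, P* = 229.8.
A tax on sellers shifts supply up by 10: 233 - Q = 217 + 4Q + 10, so Q_t = 1.2. Buyers pay P_b = 231.8; sellers receive P_s = P_b - 10 = 221.8.
PS = (1/2)(Q_t)(P_s - 217) = (1/2)(1.2)(4.8) = 2.88.

2.88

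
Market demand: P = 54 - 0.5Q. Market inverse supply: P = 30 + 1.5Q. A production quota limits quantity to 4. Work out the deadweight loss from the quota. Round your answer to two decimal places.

Without the quota, 54 - 0.5Q = 30 + 1.5Q gives Q* = 12.
At Q = 4 the demand price is 54 - 0.5(4) = 52 and the supply price is 30 + 1.5(4) = 36.
Deadweight loss is the triangle between the curves from 4 to 12: (1/2)(52 - 36)(12 - 4) = 64.

64.00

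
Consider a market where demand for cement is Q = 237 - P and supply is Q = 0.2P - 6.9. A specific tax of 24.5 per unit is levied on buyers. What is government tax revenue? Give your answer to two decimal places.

726.83

Rewriting demand in inverse form: P = 237 - Q.
Rewriting supply in inverse form: P = 34.5 + 5Q.
Without the tax, 237 - Q = 34.5 + 5Q so Q* = 33.75 and P* = 203.25.
With the tax, buyers' net willingness to pay falls by 24.5: (237 - 24.5) - Q = 34.5 + 5Q, so Q_t = 29.6667. Buyers pay P_b = 207.3333; sellers receive P_s = P_b - 24.5 = 182.8333.
Revenue is the tax times quantity traded: 24.5 x 29.6667 = 726.8333.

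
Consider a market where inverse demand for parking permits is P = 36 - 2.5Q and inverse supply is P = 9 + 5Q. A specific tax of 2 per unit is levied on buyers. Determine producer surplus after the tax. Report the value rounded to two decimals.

Without the tax, 36 - 2.5Q = 9 + 5Q so Q* = 3.6 and P* = 27.
A tax on buyers shifts demand down by 2: (36 - 2) - 2.5Q = 9 + 5Q, so Q_t = 3.3333. Buyers pay P_b = 27.6667; sellers receive P_s = P_b - 2 = 25.6667.
PS = (1/2)(Q_t)(P_s - 9) = (1/2)(3.3333)(16.6667) = 27.7778.

27.78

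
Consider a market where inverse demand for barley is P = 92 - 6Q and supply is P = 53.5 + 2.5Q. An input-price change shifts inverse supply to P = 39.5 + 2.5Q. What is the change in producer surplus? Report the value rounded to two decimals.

Initial equilibrium: Q_0 = 4.5294, P_0 = 64.8235; CS_0 = (1/2)(4.5294)(27.1765) = 61.5467, PS_0 = (1/2)(4.5294)(11.3235) = 25.6445.
New equilibrium: 92 - 6Q = 39.5 + 2.5Q gives Q_1 = 6.1765, P_1 = 54.9412; CS_1 = 114.4464, PS_1 = 47.686.
Change in producer surplus = 47.686 - 25.6445 = 22.0415.

22.04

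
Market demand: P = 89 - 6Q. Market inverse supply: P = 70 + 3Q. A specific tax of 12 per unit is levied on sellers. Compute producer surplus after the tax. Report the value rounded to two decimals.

0.91

Without the tax, 89 - 6Q = 70 + 3Q so Q* = 2.1111 and P* = 76.3333.
With the tax, sellers need 12 more per unit: 89 - 6Q = 70 + 3Q + 12, so Q_t = 0.7778. Buyers pay P_b = 84.3333; sellers receive P_s = P_b - 12 = 72.3333.
PS = (1/2)(Q_t)(P_s - 70) = (1/2)(0.7778)(2.3333) = 0.9074.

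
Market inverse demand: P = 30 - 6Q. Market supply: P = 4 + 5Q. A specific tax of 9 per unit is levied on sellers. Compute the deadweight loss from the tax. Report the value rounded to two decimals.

Pre-tax equilibrium: 30 - 6Q = 4 + 5Q gives Q* = 2.3636, P* = 15.8182.
A tax on sellers shifts supply up by 9: 30 - 6Q = 4 + 5Q + 9, so Q_t = 1.5455. Buyers pay P_b = 20.7273; sellers receive P_s = P_b - 9 = 11.7273.
The welfare triangle lost has base Q* - Q_t = 0.8182 and height t = 9, so DWL = (1/2)(0.8182)(9) = 3.6818.

3.68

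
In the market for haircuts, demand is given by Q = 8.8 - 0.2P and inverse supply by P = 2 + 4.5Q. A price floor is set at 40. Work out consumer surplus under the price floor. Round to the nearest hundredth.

Rewriting demand in inverse form: P = 44 - 5Q.
Without the control, 44 - 5Q = 2 + 4.5Q so Q* = 4.4211 and P* = 21.8947.
At the floor price 40, quantity demanded is (44 - 40)/5 = 0.8; demand is the short side, so Q = 0.8 trades at P = 40.
CS is the triangle under demand above 40: (1/2)(0.8)(44 - 40) = 1.6.

1.60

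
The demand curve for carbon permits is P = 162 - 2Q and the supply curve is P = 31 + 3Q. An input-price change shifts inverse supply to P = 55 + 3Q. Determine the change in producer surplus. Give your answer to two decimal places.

-342.72

Initial equilibrium: Q_0 = 26.2, P_0 = 109.6; CS_0 = (1/2)(26.2)(52.4) = 686.44, PS_0 = (1/2)(26.2)(78.6) = 1029.66.
New equilibrium: 162 - 2Q = 55 + 3Q gives Q_1 = 21.4, P_1 = 119.2; CS_1 = 457.96, PS_1 = 686.94.
Change in producer surplus = 686.94 - 1029.66 = -342.72.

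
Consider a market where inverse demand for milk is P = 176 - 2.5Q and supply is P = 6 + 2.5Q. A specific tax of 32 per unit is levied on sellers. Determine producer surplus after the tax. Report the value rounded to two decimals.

952.20

Pre-tax equilibrium: 176 - 2.5Q = 6 + 2.5Q gives Q* = 34, P* = 91.
A tax on sellers shifts supply up by 32: 176 - 2.5Q = 6 + 2.5Q + 32, so Q_t = 27.6. Buyers pay P_b = 107; sellers receive P_s = P_b - 32 = 75.
PS = (1/2)(Q_t)(P_s - 6) = (1/2)(27.6)(69) = 952.2.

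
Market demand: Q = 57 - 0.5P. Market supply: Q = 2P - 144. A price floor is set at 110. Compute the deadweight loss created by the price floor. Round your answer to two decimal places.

Rewriting demand in inverse form: P = 114 - 2Q.
Rewriting supply in inverse form: P = 72 + 0.5Q.
Free-market equilibrium: 114 - 2Q = 72 + 0.5Q gives Q* = 16.8, P* = 80.4.
At P = 110, buyers demand (114 - 110)/2 = 2 while sellers would supply more, so the quantity traded is 2 at price 110.
The lost-trades triangle has base Q* - 2 = 14.8 and height equal to the gap between the curves at Q = 2, which is 110 - 73 = 37. DWL = (1/2)(14.8)(37) = 273.8.

273.80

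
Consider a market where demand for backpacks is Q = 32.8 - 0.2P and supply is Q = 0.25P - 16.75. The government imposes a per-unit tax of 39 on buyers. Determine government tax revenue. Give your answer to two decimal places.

Rewriting demand in inverse form: P = 164 - 5Q.
Rewriting supply in inverse form: P = 67 + 4Q.
Without the tax, 164 - 5Q = 67 + 4Q so Q* = 10.7778 and P* = 110.1111.
With the tax, buyers' net willingness to pay falls by 39: (164 - 39) - 5Q = 67 + 4Q, so Q_t = 6.4444. Buyers pay P_b = 131.7778; sellers receive P_s = P_b - 39 = 92.7778.
Tax revenue = t x Q_t = 39 x 6.4444 = 251.3333.

251.33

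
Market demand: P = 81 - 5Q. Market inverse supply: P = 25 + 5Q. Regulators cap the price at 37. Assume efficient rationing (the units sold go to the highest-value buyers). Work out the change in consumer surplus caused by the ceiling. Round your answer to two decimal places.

12.80

Free-market equilibrium: 81 - 5Q = 25 + 5Q gives Q* = 5.6, P* = 53.
At P = 37, sellers supply (37 - 25)/5 = 2.4 while buyers want more, so the quantity traded is 2.4 at price 37.
CS goes from (1/2)(5.6)(28) = 78.4 to 91.2 (computed as (81 - 37)(2.4) - (1/2)(5)(2.4)^2), a change of 12.8.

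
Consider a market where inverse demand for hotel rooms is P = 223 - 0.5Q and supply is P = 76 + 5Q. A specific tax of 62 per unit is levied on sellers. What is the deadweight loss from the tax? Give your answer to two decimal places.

Without the tax, 223 - 0.5Q = 76 + 5Q so Q* = 26.7273 and P* = 209.6364.
A tax on sellers shifts supply up by 62: 223 - 0.5Q = 76 + 5Q + 62, so Q_t = 15.4545. Buyers pay P_b = 215.2727; sellers receive P_s = P_b - 62 = 153.2727.
Deadweight loss is the triangle between the curves from Q_t to Q*: (1/2)(26.7273 - 15.4545)(62) = 349.4545.

349.45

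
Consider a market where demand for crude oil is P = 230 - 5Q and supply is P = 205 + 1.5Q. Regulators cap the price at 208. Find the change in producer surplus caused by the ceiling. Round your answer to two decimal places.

Free-market equilibrium: 230 - 5Q = 205 + 1.5Q gives Q* = 3.8462, P* = 210.7692.
At the ceiling price 208, quantity supplied is (208 - 205)/1.5 = 2; supply is the short side, so Q = 2 trades at P = 208.
PS goes from (1/2)(3.8462)(5.7692) = 11.0947 to 3 (computed as (208 - 205)(2) - (1/2)(1.5)(2)^2), a change of -8.0947.

-8.09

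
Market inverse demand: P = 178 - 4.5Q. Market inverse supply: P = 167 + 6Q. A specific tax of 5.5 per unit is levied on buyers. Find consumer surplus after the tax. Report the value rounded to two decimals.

0.62

Without the tax, 178 - 4.5Q = 167 + 6Q so Q* = 1.0476 and P* = 173.2857.
A tax on buyers shifts demand down by 5.5: (178 - 5.5) - 4.5Q = 167 + 6Q, so Q_t = 0.5238. Buyers pay P_b = 175.6429; sellers receive P_s = P_b - 5.5 = 170.1429.
Consumer surplus is the triangle under demand above P_b: (1/2)(0.5238)(178 - 175.6429) = 0.6173.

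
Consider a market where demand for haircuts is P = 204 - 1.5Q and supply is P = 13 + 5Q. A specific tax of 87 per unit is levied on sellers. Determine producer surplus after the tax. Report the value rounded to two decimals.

640.00

Pre-tax equilibrium: 204 - 1.5Q = 13 + 5Q gives Q* = 29.3846, P* = 159.9231.
A tax on sellers shifts supply up by 87: 204 - 1.5Q = 13 + 5Q + 87, so Q_t = 16. Buyers pay P_b = 180; sellers receive P_s = P_b - 87 = 93.
Producer surplus is the triangle above supply below P_s: (1/2)(16)(93 - 13) = 640.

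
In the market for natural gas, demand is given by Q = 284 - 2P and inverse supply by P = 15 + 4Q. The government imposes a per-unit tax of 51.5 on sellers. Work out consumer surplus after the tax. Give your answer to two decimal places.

Rewriting demand in inverse form: P = 142 - 0.5Q.
Pre-tax equilibrium: 142 - 0.5Q = 15 + 4Q gives Q* = 28.2222, P* = 127.8889.
With the tax, sellers need 51.5 more per unit: 142 - 0.5Q = 15 + 4Q + 51.5, so Q_t = 16.7778. Buyers pay P_b = 133.6111; sellers receive P_s = P_b - 51.5 = 82.1111.
CS = (1/2)(Q_t)(142 - P_b) = (1/2)(16.7778)(8.3889) = 70.3735.

70.37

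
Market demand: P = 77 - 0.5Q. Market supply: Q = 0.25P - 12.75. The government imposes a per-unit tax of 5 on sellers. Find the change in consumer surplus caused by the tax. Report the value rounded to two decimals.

-2.90

Rewriting supply in inverse form: P = 51 + 4Q.
Without the tax, 77 - 0.5Q = 51 + 4Q so Q* = 5.7778 and P* = 74.1111.
With the tax, sellers need 5 more per unit: 77 - 0.5Q = 51 + 4Q + 5, so Q_t = 4.6667. Buyers pay P_b = 74.6667; sellers receive P_s = P_b - 5 = 69.6667.
CS falls from (1/2)(5.7778)(2.8889) = 8.3457 to (1/2)(4.6667)(2.3333) = 5.4444, a change of -2.9012.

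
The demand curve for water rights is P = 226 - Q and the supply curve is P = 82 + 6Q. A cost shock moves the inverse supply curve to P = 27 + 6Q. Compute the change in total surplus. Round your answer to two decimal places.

Initial equilibrium: Q_0 = 20.5714, P_0 = 205.4286; CS_0 = (1/2)(20.5714)(20.5714) = 211.5918, PS_0 = (1/2)(20.5714)(123.4286) = 1269.551.
New equilibrium: 226 - Q = 27 + 6Q gives Q_1 = 28.4286, P_1 = 197.5714; CS_1 = 404.0918, PS_1 = 2424.551.
Change in total surplus = (404.0918 + 2424.551) - (211.5918 + 1269.551) = 1347.5.

1347.50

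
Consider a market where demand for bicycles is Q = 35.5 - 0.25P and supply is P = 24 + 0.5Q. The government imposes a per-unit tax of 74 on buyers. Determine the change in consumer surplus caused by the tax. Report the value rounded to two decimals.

-1184.00

Rewriting demand in inverse form: P = 142 - 4Q.
Without the tax, 142 - 4Q = 24 + 0.5Q so Q* = 26.2222 and P* = 37.1111.
With the tax, buyers' net willingness to pay falls by 74: (142 - 74) - 4Q = 24 + 0.5Q, so Q_t = 9.7778. Buyers pay P_b = 102.8889; sellers receive P_s = P_b - 74 = 28.8889.
Consumers lose the trapezoid between P* and P_b out to Q_t plus the triangle from Q_t to Q*: change in CS = 191.2099 - 1375.2099 = -1184.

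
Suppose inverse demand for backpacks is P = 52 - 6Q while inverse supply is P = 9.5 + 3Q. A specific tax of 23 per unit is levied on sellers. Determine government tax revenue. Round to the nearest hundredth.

Without the tax, 52 - 6Q = 9.5 + 3Q so Q* = 4.7222 and P* = 23.6667.
A tax on sellers shifts supply up by 23: 52 - 6Q = 9.5 + 3Q + 23, so Q_t = 2.1667. Buyers pay P_b = 39; sellers receive P_s = P_b - 23 = 16.
Tax revenue = t x Q_t = 23 x 2.1667 = 49.8333.

49.83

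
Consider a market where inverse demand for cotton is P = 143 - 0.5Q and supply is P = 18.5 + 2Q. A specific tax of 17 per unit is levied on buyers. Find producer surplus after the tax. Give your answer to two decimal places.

Without the tax, 143 - 0.5Q = 18.5 + 2Q so Q* = 49.8 and P* = 118.1.
A tax on buyers shifts demand down by 17: (143 - 17) - 0.5Q = 18.5 + 2Q, so Q_t = 43. Buyers pay P_b = 121.5; sellers receive P_s = P_b - 17 = 104.5.
PS = (1/2)(Q_t)(P_s - 18.5) = (1/2)(43)(86) = 1849.

1849.00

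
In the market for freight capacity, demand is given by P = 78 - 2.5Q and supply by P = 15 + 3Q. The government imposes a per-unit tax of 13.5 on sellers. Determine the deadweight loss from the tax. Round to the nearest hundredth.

Pre-tax equilibrium: 78 - 2.5Q = 15 + 3Q gives Q* = 11.4545, P* = 49.3636.
With the tax, sellers need 13.5 more per unit: 78 - 2.5Q = 15 + 3Q + 13.5, so Q_t = 9. Buyers pay P_b = 55.5; sellers receive P_s = P_b - 13.5 = 42.
The welfare triangle lost has base Q* - Q_t = 2.4545 and height t = 13.5, so DWL = (1/2)(2.4545)(13.5) = 16.5682.

16.57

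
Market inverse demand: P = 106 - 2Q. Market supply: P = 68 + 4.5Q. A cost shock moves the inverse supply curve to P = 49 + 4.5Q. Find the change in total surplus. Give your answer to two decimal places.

Initial equilibrium: Q_0 = 5.8462, P_0 = 94.3077; CS_0 = (1/2)(5.8462)(11.6923) = 34.1775, PS_0 = (1/2)(5.8462)(26.3077) = 76.8994.
New equilibrium: 106 - 2Q = 49 + 4.5Q gives Q_1 = 8.7692, P_1 = 88.4615; CS_1 = 76.8994, PS_1 = 173.0237.
Change in total surplus = (76.8994 + 173.0237) - (34.1775 + 76.8994) = 138.8462.

138.85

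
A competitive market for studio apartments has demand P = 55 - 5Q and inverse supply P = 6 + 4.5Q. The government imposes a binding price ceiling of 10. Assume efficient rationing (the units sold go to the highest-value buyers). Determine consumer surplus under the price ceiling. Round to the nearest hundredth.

Without the control, 55 - 5Q = 6 + 4.5Q so Q* = 5.1579 and P* = 29.2105.
At P = 10, sellers supply (10 - 6)/4.5 = 0.8889 while buyers want more, so the quantity traded is 0.8889 at price 10.
The demand price at Q = 0.8889 is 50.5556. CS is the trapezoid between demand and 10 over [0, 0.8889]: (1/2)[(55 - 10) + (50.5556 - 10)](0.8889) = 38.0247.

38.02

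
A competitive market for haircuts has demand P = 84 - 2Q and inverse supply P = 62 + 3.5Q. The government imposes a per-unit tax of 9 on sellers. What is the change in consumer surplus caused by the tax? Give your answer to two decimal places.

-10.41

Pre-tax equilibrium: 84 - 2Q = 62 + 3.5Q gives Q* = 4, P* = 76.
With the tax, sellers need 9 more per unit: 84 - 2Q = 62 + 3.5Q + 9, so Q_t = 2.3636. Buyers pay P_b = 79.2727; sellers receive P_s = P_b - 9 = 70.2727.
CS falls from (1/2)(4)(8) = 16 to (1/2)(2.3636)(4.7273) = 5.5868, a change of -10.4132.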